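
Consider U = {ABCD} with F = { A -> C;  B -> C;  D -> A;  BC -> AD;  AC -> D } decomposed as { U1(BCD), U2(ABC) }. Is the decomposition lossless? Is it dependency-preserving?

Lossless test: (BC)⁺ = {ABCD}, which contains all of one fragment — lossless.
Dependency preservation: the restricted closure of {D} across the fragments never reaches {A}, so D → A cannot be enforced without a join — not preserved.

lossless but not dependency-preserving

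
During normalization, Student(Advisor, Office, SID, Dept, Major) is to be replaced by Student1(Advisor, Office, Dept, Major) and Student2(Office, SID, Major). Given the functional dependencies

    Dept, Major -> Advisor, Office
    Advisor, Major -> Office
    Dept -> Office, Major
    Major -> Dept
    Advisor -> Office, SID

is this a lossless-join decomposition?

Common attributes: Student1 ∩ Student2 = {Office, Major}.
Closure of {Office, Major}: Major → Dept applies, adding Dept; Dept, Major → Advisor, Office applies, adding Advisor; Advisor → Office, SID applies, adding SID. So (Office, Major)⁺ = {Advisor, Office, SID, Dept, Major}.
This closure contains every attribute of Student1, so Student1 ∩ Student2 → Student1. The join is lossless.

Yes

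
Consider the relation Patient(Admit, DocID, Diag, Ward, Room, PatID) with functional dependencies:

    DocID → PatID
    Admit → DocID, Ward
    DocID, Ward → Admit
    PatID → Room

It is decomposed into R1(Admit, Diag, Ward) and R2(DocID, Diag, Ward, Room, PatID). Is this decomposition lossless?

Common attributes: R1 ∩ R2 = {Diag, Ward}.
No dependency enlarges {Diag, Ward}, so (Diag, Ward)⁺ = {Diag, Ward}.
The closure contains neither all of R1 = {Admit, Diag, Ward} nor all of R2 = {DocID, Diag, Ward, Room, PatID}, so the common attributes are not a superkey of either fragment. The join is lossy.

No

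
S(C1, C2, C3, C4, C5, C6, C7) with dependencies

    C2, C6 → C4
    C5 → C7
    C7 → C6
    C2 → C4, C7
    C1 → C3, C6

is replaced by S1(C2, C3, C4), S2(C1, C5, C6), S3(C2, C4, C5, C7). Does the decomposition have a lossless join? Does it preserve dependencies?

lossy and not dependency-preserving

Lossless test (chase): Rows 2 and 3 agree on C5; apply C5→C7 and equate their C7 entries. Rows 2 and 3 agree on C7; apply C7→C6 and equate their C6 entries. Rows 1 and 3 agree on C2; apply C2→C4, C7 and equate their C4, C7 entries. Rows 1 and 2 agree on C7; apply C7→C6 and equate their C6 entries. No row becomes fully distinguished — the join is lossy.
Dependency preservation: the restricted closure of {C7} across the fragments never reaches {C6}, so C7 → C6 cannot be enforced without a join — not preserved.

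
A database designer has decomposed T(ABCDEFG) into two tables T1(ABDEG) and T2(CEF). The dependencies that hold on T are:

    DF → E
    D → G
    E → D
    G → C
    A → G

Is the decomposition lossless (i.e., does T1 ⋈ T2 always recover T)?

Common attributes: T1 ∩ T2 = {E}.
Closure of {E}: E → D applies, adding D; D → G applies, adding G; G → C applies, adding C. So (E)⁺ = {CDEG}.
The closure contains neither all of T1 = {ABDEG} nor all of T2 = {CEF}, so the common attributes are not a superkey of either fragment. The join is lossy.

No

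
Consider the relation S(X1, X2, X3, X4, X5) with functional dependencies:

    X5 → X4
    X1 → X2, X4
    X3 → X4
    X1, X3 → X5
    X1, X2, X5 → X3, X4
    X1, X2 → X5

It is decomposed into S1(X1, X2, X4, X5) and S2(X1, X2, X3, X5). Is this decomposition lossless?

Yes

Common attributes: S1 ∩ S2 = {X1, X2, X5}.
Closure of {X1, X2, X5}: X5 → X4 applies, adding X4; X1, X2, X5 → X3, X4 applies, adding X3. So (X1, X2, X5)⁺ = {X1, X2, X3, X4, X5}.
This closure contains every attribute of S1, so S1 ∩ S2 → S1. The join is lossless.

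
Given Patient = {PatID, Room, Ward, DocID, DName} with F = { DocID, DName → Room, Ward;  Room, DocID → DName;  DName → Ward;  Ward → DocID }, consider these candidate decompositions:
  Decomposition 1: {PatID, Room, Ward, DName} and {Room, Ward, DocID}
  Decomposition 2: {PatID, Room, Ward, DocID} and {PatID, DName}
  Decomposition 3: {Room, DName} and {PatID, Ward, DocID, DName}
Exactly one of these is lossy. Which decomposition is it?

Decomposition 1: common = {Room, Ward}, closure = {Room, Ward, DocID, DName} → lossless.
Decomposition 2: common = {PatID}, closure = {PatID} → lossy.
Decomposition 3: common = {DName}, closure = {Room, Ward, DocID, DName} → lossless.

Decomposition 2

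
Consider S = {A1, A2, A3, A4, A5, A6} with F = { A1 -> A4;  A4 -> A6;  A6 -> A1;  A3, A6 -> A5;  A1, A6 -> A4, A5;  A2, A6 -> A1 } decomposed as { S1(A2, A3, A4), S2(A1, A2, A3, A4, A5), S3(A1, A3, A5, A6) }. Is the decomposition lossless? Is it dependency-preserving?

lossless and dependency-preserving

Lossless test (chase): Rows 2 and 3 agree on A1; apply A1→A4 and equate their A4 entries. Rows 1 and 2 agree on A4; apply A4→A6 and equate their A6 entries. Rows 1 and 3 agree on A4; apply A4→A6 and equate their A6 entries. Rows 1 and 2 agree on A6; apply A6→A1 and equate their A1 entries. Rows 1 and 2 agree on A3, A6; apply A3, A6→A5 and equate their A5 entries. Row 1 is now all distinguished symbols — the join is lossless.
Dependency preservation: A4 → A6; A1, A6 → A4, A5; A2, A6 → A1 are not contained in any single fragment, but the restricted closure of each left-hand side across the fragments still reaches the right-hand side; the remaining FDs each lie inside some fragment. All dependencies are preserved.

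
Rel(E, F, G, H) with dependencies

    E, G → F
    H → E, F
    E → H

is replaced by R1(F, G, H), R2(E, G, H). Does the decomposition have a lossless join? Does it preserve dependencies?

Lossless test: (G, H)⁺ = {E, F, G, H}, which contains all of one fragment — lossless.
Dependency preservation: E, G → F; H → E, F are not contained in any single fragment, but the restricted closure of each left-hand side across the fragments still reaches the right-hand side; the remaining FDs each lie inside some fragment. All dependencies are preserved.

lossless and dependency-preserving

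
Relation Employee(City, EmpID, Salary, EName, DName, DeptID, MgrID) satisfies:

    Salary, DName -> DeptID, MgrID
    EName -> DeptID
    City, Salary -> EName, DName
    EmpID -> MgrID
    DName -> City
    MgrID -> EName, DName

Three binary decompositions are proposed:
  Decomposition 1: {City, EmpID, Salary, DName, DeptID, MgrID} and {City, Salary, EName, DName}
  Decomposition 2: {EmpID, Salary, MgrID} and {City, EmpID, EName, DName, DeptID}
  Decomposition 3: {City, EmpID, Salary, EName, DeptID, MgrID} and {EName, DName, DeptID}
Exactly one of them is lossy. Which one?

Decomposition 3

Decomposition 1: common = {City, Salary, DName}, closure = {City, Salary, EName, DName, DeptID, MgrID} → lossless.
Decomposition 2: common = {EmpID}, closure = {City, EmpID, EName, DName, DeptID, MgrID} → lossless.
Decomposition 3: common = {EName, DeptID}, closure = {EName, DeptID} → lossy.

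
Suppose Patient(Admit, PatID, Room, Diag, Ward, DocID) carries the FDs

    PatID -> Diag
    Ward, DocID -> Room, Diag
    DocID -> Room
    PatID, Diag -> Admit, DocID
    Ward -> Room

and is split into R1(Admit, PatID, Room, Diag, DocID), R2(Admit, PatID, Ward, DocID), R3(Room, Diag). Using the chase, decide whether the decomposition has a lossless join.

Chase test. Columns are Admit, PatID, Room, Diag, Ward, DocID; row i has aⱼ where attribute j ∈ Ri, else bᵢⱼ.
Initial tableau (one row per fragment):
  row 1: a1 a2 a3 a4 b15 a6
  row 2: a1 a2 b23 b24 a5 a6
  row 3: b31 b32 a3 a4 b35 b36
Rows 1 and 2 agree on PatID; apply PatID→Diag and equate their Diag entries.
Rows 1 and 2 agree on DocID; apply DocID→Room and equate their Room entries.
Row 2 is now all distinguished symbols — the join is lossless.

Yes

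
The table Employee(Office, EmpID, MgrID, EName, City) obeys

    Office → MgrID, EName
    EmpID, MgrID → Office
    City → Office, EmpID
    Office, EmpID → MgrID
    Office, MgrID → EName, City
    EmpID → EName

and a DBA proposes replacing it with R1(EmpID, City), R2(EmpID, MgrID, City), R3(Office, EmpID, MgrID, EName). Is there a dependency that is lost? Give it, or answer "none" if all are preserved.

Office → MgrID, EName lies within R3.
EmpID, MgrID → Office lies within R3.
City → Office, EmpID: restricted closure across fragments reaches Office, EmpID.
Office, EmpID → MgrID lies within R3.
Office, MgrID → EName, City: restricted closure across fragments reaches EName, City.
EmpID → EName lies within R3.
Every dependency is enforceable on the fragments, so the decomposition is dependency-preserving.

none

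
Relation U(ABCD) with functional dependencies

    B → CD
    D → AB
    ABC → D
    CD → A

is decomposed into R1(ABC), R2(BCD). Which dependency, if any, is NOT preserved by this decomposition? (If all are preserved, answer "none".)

B → CD lies within R2.
D → AB: restricted closure across fragments reaches AB.
ABC → D: restricted closure across fragments reaches D.
CD → A: restricted closure across fragments reaches A.
Every dependency is enforceable on the fragments, so the decomposition is dependency-preserving.

none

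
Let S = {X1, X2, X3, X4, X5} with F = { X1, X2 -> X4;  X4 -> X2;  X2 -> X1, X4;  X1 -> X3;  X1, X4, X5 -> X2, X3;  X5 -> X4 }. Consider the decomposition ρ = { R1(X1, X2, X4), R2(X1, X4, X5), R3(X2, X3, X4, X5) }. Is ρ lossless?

Chase test. Columns are X1, X2, X3, X4, X5; row i has aⱼ where attribute j ∈ Ri, else bᵢⱼ.
Initial tableau (one row per fragment):
  row 1: a1 a2 b13 a4 b15
  row 2: a1 b22 b23 a4 a5
  row 3: b31 a2 a3 a4 a5
Rows 1 and 2 agree on X4; apply X4→X2 and equate their X2 entries.
Rows 1 and 3 agree on X2; apply X2→X1, X4 and equate their X1, X4 entries.
Rows 1 and 2 agree on X1; apply X1→X3 and equate their X3 entries.
Rows 1 and 3 agree on X1; apply X1→X3 and equate their X3 entries.
Row 2 is now all distinguished symbols — the join is lossless.

Yes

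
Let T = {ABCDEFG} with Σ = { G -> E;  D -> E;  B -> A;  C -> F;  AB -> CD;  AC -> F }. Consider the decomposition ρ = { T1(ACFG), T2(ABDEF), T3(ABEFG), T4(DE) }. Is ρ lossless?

No

Chase test. Columns are ABCDEFG; row i has aⱼ where attribute j ∈ Ti, else bᵢⱼ.
Initial tableau (one row per fragment):
  row 1: a1 b12 a3 b14 b15 a6 a7
  row 2: a1 a2 b23 a4 a5 a6 b27
  row 3: a1 a2 b33 b34 a5 a6 a7
  row 4: b41 b42 b43 a4 a5 b46 b47
Rows 1 and 3 agree on G; apply G→E and equate their E entries.
Rows 2 and 3 agree on AB; apply AB→CD and equate their CD entries.
No row becomes fully distinguished — the join is lossy.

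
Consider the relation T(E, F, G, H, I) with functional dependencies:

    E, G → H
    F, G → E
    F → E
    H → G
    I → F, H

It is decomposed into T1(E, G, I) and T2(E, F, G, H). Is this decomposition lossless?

Common attributes: T1 ∩ T2 = {E, G}.
Closure of {E, G}: E, G → H applies, adding H. So (E, G)⁺ = {E, G, H}.
The closure contains neither all of T1 = {E, G, I} nor all of T2 = {E, F, G, H}, so the common attributes are not a superkey of either fragment. The join is lossy.

No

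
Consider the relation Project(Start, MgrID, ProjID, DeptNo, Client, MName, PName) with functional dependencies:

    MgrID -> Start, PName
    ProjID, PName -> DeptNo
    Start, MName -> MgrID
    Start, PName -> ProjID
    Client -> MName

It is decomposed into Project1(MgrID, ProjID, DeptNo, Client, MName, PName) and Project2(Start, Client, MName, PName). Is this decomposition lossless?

No

Common attributes: Project1 ∩ Project2 = {Client, MName, PName}.
No dependency enlarges {Client, MName, PName}, so (Client, MName, PName)⁺ = {Client, MName, PName}.
The closure contains neither all of Project1 = {MgrID, ProjID, DeptNo, Client, MName, PName} nor all of Project2 = {Start, Client, MName, PName}, so the common attributes are not a superkey of either fragment. The join is lossy.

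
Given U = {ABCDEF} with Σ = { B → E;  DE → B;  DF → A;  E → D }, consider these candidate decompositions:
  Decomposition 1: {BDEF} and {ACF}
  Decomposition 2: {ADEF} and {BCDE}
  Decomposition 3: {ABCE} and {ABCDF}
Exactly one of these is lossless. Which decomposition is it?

Decomposition 3

Decomposition 1: common = {F}, closure = {F} → lossy.
Decomposition 2: common = {DE}, closure = {BDE} → lossy.
Decomposition 3: common = {ABC}, closure = {ABCDE} → lossless.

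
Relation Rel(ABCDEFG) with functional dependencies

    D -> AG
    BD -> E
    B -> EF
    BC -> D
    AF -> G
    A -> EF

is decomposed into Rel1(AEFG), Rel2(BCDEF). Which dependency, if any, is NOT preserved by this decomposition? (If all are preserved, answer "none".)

Check D → AG: no single fragment contains all of {ADG}, and the restricted closure of {D} across the fragments never reaches {AG}.
BD → E is preserved.
B → EF is preserved.
BC → D is preserved.
AF → G is preserved.
A → EF is preserved.

D -> AG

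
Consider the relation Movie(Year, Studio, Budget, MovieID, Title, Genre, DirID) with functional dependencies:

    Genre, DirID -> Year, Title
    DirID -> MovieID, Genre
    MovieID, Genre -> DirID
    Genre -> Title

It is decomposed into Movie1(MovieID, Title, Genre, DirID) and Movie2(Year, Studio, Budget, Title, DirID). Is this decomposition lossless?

Common attributes: Movie1 ∩ Movie2 = {Title, DirID}.
Closure of {Title, DirID}: DirID → MovieID, Genre applies, adding MovieID, Genre; Genre, DirID → Year, Title applies, adding Year. So (Title, DirID)⁺ = {Year, MovieID, Title, Genre, DirID}.
This closure contains every attribute of Movie1, so Movie1 ∩ Movie2 → Movie1. The join is lossless.

Yes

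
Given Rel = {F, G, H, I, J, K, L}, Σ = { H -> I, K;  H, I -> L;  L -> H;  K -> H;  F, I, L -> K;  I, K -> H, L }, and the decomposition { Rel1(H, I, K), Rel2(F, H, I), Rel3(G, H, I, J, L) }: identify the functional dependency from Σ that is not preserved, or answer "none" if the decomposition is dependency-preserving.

H → I, K lies within Rel1.
H, I → L lies within Rel3.
L → H lies within Rel3.
K → H lies within Rel1.
F, I, L → K: restricted closure across fragments reaches K.
I, K → H, L: restricted closure across fragments reaches H, L.
Every dependency is enforceable on the fragments, so the decomposition is dependency-preserving.

none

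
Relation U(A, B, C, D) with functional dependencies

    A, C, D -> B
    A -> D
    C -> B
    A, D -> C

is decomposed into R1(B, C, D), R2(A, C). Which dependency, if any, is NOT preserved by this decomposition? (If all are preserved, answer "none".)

A -> D

Check A → D: no single fragment contains all of {A, D}, and the restricted closure of {A} across the fragments never reaches {D}.
A, C, D → B is preserved.
C → B is preserved.
A, D → C is preserved.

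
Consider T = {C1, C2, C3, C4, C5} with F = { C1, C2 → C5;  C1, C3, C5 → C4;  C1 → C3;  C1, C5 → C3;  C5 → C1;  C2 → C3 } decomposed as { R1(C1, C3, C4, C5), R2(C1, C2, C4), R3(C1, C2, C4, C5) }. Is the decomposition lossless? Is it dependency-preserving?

Lossless test (chase): Rows 2 and 3 agree on C1, C2; apply C1, C2→C5 and equate their C5 entries. Rows 1 and 2 agree on C1; apply C1→C3 and equate their C3 entries. Rows 1 and 3 agree on C1; apply C1→C3 and equate their C3 entries. Row 2 is now all distinguished symbols — the join is lossless.
Dependency preservation: the restricted closure of {C2} across the fragments never reaches {C3}, so C2 → C3 cannot be enforced without a join — not preserved.

lossless but not dependency-preserving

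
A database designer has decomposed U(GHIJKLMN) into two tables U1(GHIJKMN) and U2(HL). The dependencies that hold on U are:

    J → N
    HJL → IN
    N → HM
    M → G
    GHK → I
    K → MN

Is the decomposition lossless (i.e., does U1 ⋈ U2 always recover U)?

No

Common attributes: U1 ∩ U2 = {H}.
No dependency enlarges {H}, so (H)⁺ = {H}.
The closure contains neither all of U1 = {GHIJKMN} nor all of U2 = {HL}, so the common attributes are not a superkey of either fragment. The join is lossy.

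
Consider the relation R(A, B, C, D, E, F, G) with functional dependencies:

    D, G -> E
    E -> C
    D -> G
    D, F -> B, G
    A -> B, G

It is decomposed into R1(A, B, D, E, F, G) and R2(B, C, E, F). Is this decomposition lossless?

Yes

Common attributes: R1 ∩ R2 = {B, E, F}.
Closure of {B, E, F}: E → C applies, adding C. So (B, E, F)⁺ = {B, C, E, F}.
This closure contains every attribute of R2, so R1 ∩ R2 → R2. The join is lossless.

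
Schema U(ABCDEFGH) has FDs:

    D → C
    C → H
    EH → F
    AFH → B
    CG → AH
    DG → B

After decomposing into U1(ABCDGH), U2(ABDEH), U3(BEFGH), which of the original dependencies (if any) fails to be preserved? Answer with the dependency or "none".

Check AFH → B: no single fragment contains all of {ABFH}, and the restricted closure of {AFH} across the fragments never reaches {B}.
D → C is preserved.
C → H is preserved.
EH → F is preserved.
CG → AH is preserved.
DG → B is preserved.

AFH → B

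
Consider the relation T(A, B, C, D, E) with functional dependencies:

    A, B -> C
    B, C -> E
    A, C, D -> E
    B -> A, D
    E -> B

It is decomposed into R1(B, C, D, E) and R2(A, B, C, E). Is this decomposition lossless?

Yes

Common attributes: R1 ∩ R2 = {B, C, E}.
Closure of {B, C, E}: B → A, D applies, adding A, D. So (B, C, E)⁺ = {A, B, C, D, E}.
This closure contains every attribute of R1, so R1 ∩ R2 → R1. The join is lossless.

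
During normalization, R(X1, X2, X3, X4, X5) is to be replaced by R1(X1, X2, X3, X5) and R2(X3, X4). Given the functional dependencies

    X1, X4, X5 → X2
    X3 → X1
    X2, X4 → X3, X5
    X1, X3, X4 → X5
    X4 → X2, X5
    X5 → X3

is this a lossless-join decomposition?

No

Common attributes: R1 ∩ R2 = {X3}.
Closure of {X3}: X3 → X1 applies, adding X1. So (X3)⁺ = {X1, X3}.
The closure contains neither all of R1 = {X1, X2, X3, X5} nor all of R2 = {X3, X4}, so the common attributes are not a superkey of either fragment. The join is lossy.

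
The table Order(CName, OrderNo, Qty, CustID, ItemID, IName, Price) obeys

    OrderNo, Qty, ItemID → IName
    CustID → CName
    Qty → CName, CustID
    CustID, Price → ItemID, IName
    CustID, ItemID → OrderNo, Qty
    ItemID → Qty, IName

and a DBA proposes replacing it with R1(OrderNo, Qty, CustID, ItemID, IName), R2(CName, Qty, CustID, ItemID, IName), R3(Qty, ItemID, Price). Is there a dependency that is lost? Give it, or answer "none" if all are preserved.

Check CustID, Price → ItemID, IName: no single fragment contains all of {CustID, ItemID, IName, Price}, and the restricted closure of {CustID, Price} across the fragments never reaches {ItemID, IName}.
OrderNo, Qty, ItemID → IName is preserved.
CustID → CName is preserved.
Qty → CName, CustID is preserved.
CustID, ItemID → OrderNo, Qty is preserved.
ItemID → Qty, IName is preserved.

CustID, Price → ItemID, IName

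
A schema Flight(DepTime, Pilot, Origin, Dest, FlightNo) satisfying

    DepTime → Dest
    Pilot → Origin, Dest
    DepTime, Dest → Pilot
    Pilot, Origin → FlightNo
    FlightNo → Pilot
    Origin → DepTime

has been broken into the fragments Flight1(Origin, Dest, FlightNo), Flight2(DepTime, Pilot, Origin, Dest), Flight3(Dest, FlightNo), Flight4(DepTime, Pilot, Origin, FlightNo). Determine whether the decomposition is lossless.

Yes

Chase test. Columns are DepTime, Pilot, Origin, Dest, FlightNo; row i has aⱼ where attribute j ∈ Flighti, else bᵢⱼ.
Initial tableau (one row per fragment):
  row 1: b11 b12 a3 a4 a5
  row 2: a1 a2 a3 a4 b25
  row 3: b31 b32 b33 a4 a5
  row 4: a1 a2 a3 b44 a5
Rows 2 and 4 agree on DepTime; apply DepTime→Dest and equate their Dest entries.
Rows 2 and 4 agree on Pilot, Origin; apply Pilot, Origin→FlightNo and equate their FlightNo entries.
Rows 1 and 2 agree on FlightNo; apply FlightNo→Pilot and equate their Pilot entries.
Rows 1 and 3 agree on FlightNo; apply FlightNo→Pilot and equate their Pilot entries.
Rows 1 and 2 agree on Origin; apply Origin→DepTime and equate their DepTime entries.
Rows 1 and 3 agree on Pilot; apply Pilot→Origin, Dest and equate their Origin, Dest entries.
Rows 1 and 3 agree on Origin; apply Origin→DepTime and equate their DepTime entries.
Row 1 is now all distinguished symbols — the join is lossless.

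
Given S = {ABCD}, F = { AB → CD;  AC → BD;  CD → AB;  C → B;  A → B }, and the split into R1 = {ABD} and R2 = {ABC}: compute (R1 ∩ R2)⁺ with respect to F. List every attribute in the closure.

R1 ∩ R2 = {AB}.
AB → CD applies, adding CD
Closure: {ABCD}.

ABCD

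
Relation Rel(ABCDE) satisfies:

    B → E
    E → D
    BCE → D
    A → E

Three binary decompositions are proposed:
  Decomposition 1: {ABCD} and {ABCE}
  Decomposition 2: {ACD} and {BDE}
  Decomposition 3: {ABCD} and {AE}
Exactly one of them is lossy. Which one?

Decomposition 1: common = {ABC}, closure = {ABCDE} → lossless.
Decomposition 2: common = {D}, closure = {D} → lossy.
Decomposition 3: common = {A}, closure = {ADE} → lossless.

Decomposition 2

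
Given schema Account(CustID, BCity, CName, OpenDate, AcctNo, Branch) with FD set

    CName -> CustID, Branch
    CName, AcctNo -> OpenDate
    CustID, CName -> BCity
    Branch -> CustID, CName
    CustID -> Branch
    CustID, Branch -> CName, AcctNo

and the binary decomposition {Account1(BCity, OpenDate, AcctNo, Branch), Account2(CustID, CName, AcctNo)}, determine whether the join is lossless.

No

Common attributes: Account1 ∩ Account2 = {AcctNo}.
No dependency enlarges {AcctNo}, so (AcctNo)⁺ = {AcctNo}.
The closure contains neither all of Account1 = {BCity, OpenDate, AcctNo, Branch} nor all of Account2 = {CustID, CName, AcctNo}, so the common attributes are not a superkey of either fragment. The join is lossy.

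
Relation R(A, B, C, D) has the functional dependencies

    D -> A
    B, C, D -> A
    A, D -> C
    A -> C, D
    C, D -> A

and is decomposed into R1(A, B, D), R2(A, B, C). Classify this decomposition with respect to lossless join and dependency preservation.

lossless and dependency-preserving

Lossless test: (A, B)⁺ = {A, B, C, D}, which contains all of one fragment — lossless.
Dependency preservation: B, C, D → A; A, D → C; A → C, D; C, D → A are not contained in any single fragment, but the restricted closure of each left-hand side across the fragments still reaches the right-hand side; the remaining FDs each lie inside some fragment. All dependencies are preserved.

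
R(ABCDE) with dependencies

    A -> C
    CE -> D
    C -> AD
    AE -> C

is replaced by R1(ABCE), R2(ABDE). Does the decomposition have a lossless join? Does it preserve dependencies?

Lossless test: (ABE)⁺ = {ABCDE}, which contains all of one fragment — lossless.
Dependency preservation: CE → D; C → AD are not contained in any single fragment, but the restricted closure of each left-hand side across the fragments still reaches the right-hand side; the remaining FDs each lie inside some fragment. All dependencies are preserved.

lossless and dependency-preserving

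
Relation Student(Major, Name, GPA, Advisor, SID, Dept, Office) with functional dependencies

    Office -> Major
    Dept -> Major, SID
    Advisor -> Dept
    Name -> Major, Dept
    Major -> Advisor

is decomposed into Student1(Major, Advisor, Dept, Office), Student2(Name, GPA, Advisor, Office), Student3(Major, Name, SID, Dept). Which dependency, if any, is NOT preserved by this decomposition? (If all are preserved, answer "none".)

Office → Major lies within Student1.
Dept → Major, SID lies within Student3.
Advisor → Dept lies within Student1.
Name → Major, Dept lies within Student3.
Major → Advisor lies within Student1.
Every dependency is enforceable on the fragments, so the decomposition is dependency-preserving.

none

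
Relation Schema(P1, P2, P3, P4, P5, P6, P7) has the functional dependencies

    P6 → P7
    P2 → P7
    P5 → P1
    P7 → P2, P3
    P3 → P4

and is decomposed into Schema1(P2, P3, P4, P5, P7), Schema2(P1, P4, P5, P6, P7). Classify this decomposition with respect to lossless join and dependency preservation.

lossless and dependency-preserving

Lossless test: (P4, P5, P7)⁺ = {P1, P2, P3, P4, P5, P7}, which contains all of one fragment — lossless.
Dependency preservation: every FD's attributes lie within a single fragment, so each can be enforced locally — preserved.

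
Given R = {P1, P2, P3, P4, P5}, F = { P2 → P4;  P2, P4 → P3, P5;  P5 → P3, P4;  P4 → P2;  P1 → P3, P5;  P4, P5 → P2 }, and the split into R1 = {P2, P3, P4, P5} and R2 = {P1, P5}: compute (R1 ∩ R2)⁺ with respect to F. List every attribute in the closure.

P2, P3, P4, P5

R1 ∩ R2 = {P5}.
P5 → P3, P4 applies, adding P3, P4
P4 → P2 applies, adding P2
Closure: {P2, P3, P4, P5}.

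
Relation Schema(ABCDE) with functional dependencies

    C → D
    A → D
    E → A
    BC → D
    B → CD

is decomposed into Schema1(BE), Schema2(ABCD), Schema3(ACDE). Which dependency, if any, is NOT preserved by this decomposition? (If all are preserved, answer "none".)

none

C → D lies within Schema2.
A → D lies within Schema2.
E → A lies within Schema3.
BC → D lies within Schema2.
B → CD lies within Schema2.
Every dependency is enforceable on the fragments, so the decomposition is dependency-preserving.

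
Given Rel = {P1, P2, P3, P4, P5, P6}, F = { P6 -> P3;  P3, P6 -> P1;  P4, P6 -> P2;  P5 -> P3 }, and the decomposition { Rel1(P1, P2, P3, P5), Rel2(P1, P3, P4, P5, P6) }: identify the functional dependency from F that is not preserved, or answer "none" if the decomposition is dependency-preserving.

Check P4, P6 → P2: no single fragment contains all of {P2, P4, P6}, and the restricted closure of {P4, P6} across the fragments never reaches {P2}.
P6 → P3 is preserved.
P3, P6 → P1 is preserved.
P5 → P3 is preserved.

P4, P6 -> P2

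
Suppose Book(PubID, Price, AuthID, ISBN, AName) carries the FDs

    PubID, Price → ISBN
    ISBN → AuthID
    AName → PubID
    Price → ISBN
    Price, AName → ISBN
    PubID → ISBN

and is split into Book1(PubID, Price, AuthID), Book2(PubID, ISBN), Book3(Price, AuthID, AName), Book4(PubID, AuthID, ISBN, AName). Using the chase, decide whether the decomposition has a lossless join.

Yes

Chase test. Columns are PubID, Price, AuthID, ISBN, AName; row i has aⱼ where attribute j ∈ Booki, else bᵢⱼ.
Initial tableau (one row per fragment):
  row 1: a1 a2 a3 b14 b15
  row 2: a1 b22 b23 a4 b25
  row 3: b31 a2 a3 b34 a5
  row 4: a1 b42 a3 a4 a5
Rows 2 and 4 agree on ISBN; apply ISBN→AuthID and equate their AuthID entries.
Rows 3 and 4 agree on AName; apply AName→PubID and equate their PubID entries.
Rows 1 and 3 agree on Price; apply Price→ISBN and equate their ISBN entries.
Rows 1 and 2 agree on PubID; apply PubID→ISBN and equate their ISBN entries.
Row 3 is now all distinguished symbols — the join is lossless.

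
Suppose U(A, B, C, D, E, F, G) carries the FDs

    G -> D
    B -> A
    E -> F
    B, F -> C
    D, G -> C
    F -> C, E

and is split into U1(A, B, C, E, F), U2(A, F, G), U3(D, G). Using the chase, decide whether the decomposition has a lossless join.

No

Chase test. Columns are A, B, C, D, E, F, G; row i has aⱼ where attribute j ∈ Ui, else bᵢⱼ.
Initial tableau (one row per fragment):
  row 1: a1 a2 a3 b14 a5 a6 b17
  row 2: a1 b22 b23 b24 b25 a6 a7
  row 3: b31 b32 b33 a4 b35 b36 a7
Rows 2 and 3 agree on G; apply G→D and equate their D entries.
Rows 2 and 3 agree on D, G; apply D, G→C and equate their C entries.
Rows 1 and 2 agree on F; apply F→C, E and equate their C, E entries.
No row becomes fully distinguished — the join is lossy.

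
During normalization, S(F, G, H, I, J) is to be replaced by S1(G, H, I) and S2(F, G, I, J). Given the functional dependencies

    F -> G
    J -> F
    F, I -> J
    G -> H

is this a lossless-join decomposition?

Common attributes: S1 ∩ S2 = {G, I}.
Closure of {G, I}: G → H applies, adding H. So (G, I)⁺ = {G, H, I}.
This closure contains every attribute of S1, so S1 ∩ S2 → S1. The join is lossless.

Yes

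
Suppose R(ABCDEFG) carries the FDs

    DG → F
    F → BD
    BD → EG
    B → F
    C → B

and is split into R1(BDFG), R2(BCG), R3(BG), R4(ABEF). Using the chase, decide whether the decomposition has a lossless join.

No

Chase test. Columns are ABCDEFG; row i has aⱼ where attribute j ∈ Ri, else bᵢⱼ.
Initial tableau (one row per fragment):
  row 1: b11 a2 b13 a4 b15 a6 a7
  row 2: b21 a2 a3 b24 b25 b26 a7
  row 3: b31 a2 b33 b34 b35 b36 a7
  row 4: a1 a2 b43 b44 a5 a6 b47
Rows 1 and 4 agree on F; apply F→BD and equate their BD entries.
Rows 1 and 4 agree on BD; apply BD→EG and equate their EG entries.
Rows 1 and 2 agree on B; apply B→F and equate their F entries.
Rows 1 and 3 agree on B; apply B→F and equate their F entries.
Rows 1 and 2 agree on F; apply F→BD and equate their BD entries.
Rows 1 and 3 agree on F; apply F→BD and equate their BD entries.
Rows 1 and 2 agree on BD; apply BD→EG and equate their EG entries.
Rows 1 and 3 agree on BD; apply BD→EG and equate their EG entries.
No row becomes fully distinguished — the join is lossy.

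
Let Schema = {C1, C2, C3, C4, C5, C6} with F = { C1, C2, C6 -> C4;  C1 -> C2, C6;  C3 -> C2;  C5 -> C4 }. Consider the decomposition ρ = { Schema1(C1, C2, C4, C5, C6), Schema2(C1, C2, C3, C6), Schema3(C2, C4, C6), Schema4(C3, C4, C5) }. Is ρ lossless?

Chase test. Columns are C1, C2, C3, C4, C5, C6; row i has aⱼ where attribute j ∈ Schemai, else bᵢⱼ.
Initial tableau (one row per fragment):
  row 1: a1 a2 b13 a4 a5 a6
  row 2: a1 a2 a3 b24 b25 a6
  row 3: b31 a2 b33 a4 b35 a6
  row 4: b41 b42 a3 a4 a5 b46
Rows 1 and 2 agree on C1, C2, C6; apply C1, C2, C6→C4 and equate their C4 entries.
Rows 2 and 4 agree on C3; apply C3→C2 and equate their C2 entries.
No row becomes fully distinguished — the join is lossy.

No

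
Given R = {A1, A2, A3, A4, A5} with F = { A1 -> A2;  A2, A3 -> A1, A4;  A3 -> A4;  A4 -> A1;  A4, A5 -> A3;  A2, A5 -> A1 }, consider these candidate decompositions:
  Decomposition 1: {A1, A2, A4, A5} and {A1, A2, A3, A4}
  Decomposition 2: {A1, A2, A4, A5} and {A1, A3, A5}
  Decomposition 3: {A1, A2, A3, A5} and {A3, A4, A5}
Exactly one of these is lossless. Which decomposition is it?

Decomposition 3

Decomposition 1: common = {A1, A2, A4}, closure = {A1, A2, A4} → lossy.
Decomposition 2: common = {A1, A5}, closure = {A1, A2, A5} → lossy.
Decomposition 3: common = {A3, A5}, closure = {A1, A2, A3, A4, A5} → lossless.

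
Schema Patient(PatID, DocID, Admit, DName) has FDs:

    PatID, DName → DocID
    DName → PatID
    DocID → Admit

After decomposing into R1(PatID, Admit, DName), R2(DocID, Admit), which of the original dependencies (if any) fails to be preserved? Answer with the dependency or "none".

Check PatID, DName → DocID: no single fragment contains all of {PatID, DocID, DName}, and the restricted closure of {PatID, DName} across the fragments never reaches {DocID}.
DName → PatID is preserved.
DocID → Admit is preserved.

PatID, DName → DocID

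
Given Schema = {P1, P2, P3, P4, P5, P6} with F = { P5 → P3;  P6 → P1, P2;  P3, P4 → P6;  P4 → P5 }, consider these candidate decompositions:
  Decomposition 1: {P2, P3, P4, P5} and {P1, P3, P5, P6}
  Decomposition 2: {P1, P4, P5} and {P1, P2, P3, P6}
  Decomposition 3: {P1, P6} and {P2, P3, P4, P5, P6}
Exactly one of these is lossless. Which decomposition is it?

Decomposition 3

Decomposition 1: common = {P3, P5}, closure = {P3, P5} → lossy.
Decomposition 2: common = {P1}, closure = {P1} → lossy.
Decomposition 3: common = {P6}, closure = {P1, P2, P6} → lossless.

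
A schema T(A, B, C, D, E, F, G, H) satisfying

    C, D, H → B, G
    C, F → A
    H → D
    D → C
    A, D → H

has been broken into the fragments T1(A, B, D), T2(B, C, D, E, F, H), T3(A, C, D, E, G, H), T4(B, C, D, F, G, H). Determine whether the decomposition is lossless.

No

Chase test. Columns are A, B, C, D, E, F, G, H; row i has aⱼ where attribute j ∈ Ti, else bᵢⱼ.
Initial tableau (one row per fragment):
  row 1: a1 a2 b13 a4 b15 b16 b17 b18
  row 2: b21 a2 a3 a4 a5 a6 b27 a8
  row 3: a1 b32 a3 a4 a5 b36 a7 a8
  row 4: b41 a2 a3 a4 b45 a6 a7 a8
Rows 2 and 3 agree on C, D, H; apply C, D, H→B, G and equate their B, G entries.
Rows 2 and 4 agree on C, F; apply C, F→A and equate their A entries.
Rows 1 and 2 agree on D; apply D→C and equate their C entries.
Rows 1 and 3 agree on A, D; apply A, D→H and equate their H entries.
Rows 1 and 2 agree on C, D, H; apply C, D, H→B, G and equate their B, G entries.
No row becomes fully distinguished — the join is lossy.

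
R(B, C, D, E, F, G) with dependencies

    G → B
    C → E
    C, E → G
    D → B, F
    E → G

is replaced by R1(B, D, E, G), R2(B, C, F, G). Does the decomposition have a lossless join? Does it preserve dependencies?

lossy and not dependency-preserving

Lossless test: (B, G)⁺ = {B, G}, which is a superkey of neither fragment — lossy.
Dependency preservation: the restricted closure of {C} across the fragments never reaches {E}, so C → E cannot be enforced without a join — not preserved.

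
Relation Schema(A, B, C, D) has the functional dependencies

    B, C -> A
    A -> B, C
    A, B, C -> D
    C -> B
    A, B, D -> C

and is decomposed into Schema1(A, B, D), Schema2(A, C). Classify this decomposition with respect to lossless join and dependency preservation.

Lossless test: (A)⁺ = {A, B, C, D}, which contains all of one fragment — lossless.
Dependency preservation: B, C → A; A → B, C; A, B, C → D; C → B; A, B, D → C are not contained in any single fragment, but the restricted closure of each left-hand side across the fragments still reaches the right-hand side; the remaining FDs each lie inside some fragment. All dependencies are preserved.

lossless and dependency-preserving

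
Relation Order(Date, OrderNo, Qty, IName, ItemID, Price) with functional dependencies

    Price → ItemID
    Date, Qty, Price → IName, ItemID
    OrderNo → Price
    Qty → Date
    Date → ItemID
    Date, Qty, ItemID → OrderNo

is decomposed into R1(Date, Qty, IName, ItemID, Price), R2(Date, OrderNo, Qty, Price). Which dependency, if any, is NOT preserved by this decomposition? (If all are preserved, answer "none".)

none

Price → ItemID lies within R1.
Date, Qty, Price → IName, ItemID lies within R1.
OrderNo → Price lies within R2.
Qty → Date lies within R1.
Date → ItemID lies within R1.
Date, Qty, ItemID → OrderNo: restricted closure across fragments reaches OrderNo.
Every dependency is enforceable on the fragments, so the decomposition is dependency-preserving.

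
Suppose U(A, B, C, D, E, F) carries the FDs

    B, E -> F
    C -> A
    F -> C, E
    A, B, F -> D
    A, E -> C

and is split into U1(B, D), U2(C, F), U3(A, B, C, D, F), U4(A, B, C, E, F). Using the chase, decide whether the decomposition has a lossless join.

Yes

Chase test. Columns are A, B, C, D, E, F; row i has aⱼ where attribute j ∈ Ui, else bᵢⱼ.
Initial tableau (one row per fragment):
  row 1: b11 a2 b13 a4 b15 b16
  row 2: b21 b22 a3 b24 b25 a6
  row 3: a1 a2 a3 a4 b35 a6
  row 4: a1 a2 a3 b44 a5 a6
Rows 2 and 3 agree on C; apply C→A and equate their A entries.
Rows 2 and 3 agree on F; apply F→C, E and equate their C, E entries.
Rows 2 and 4 agree on F; apply F→C, E and equate their C, E entries.
Rows 3 and 4 agree on A, B, F; apply A, B, F→D and equate their D entries.
Row 3 is now all distinguished symbols — the join is lossless.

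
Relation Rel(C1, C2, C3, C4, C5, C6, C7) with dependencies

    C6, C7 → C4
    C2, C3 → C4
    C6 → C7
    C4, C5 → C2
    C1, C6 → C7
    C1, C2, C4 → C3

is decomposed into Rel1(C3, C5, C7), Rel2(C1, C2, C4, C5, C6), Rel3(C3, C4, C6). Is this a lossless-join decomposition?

No

Chase test. Columns are C1, C2, C3, C4, C5, C6, C7; row i has aⱼ where attribute j ∈ Reli, else bᵢⱼ.
Initial tableau (one row per fragment):
  row 1: b11 b12 a3 b14 a5 b16 a7
  row 2: a1 a2 b23 a4 a5 a6 b27
  row 3: b31 b32 a3 a4 b35 a6 b37
Rows 2 and 3 agree on C6; apply C6→C7 and equate their C7 entries.
No row becomes fully distinguished — the join is lossy.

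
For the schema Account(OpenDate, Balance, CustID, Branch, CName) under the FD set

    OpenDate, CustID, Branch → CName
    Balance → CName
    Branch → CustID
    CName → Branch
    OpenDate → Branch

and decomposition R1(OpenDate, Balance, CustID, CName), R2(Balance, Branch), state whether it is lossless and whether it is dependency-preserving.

Lossless test: (Balance)⁺ = {Balance, CustID, Branch, CName}, which contains all of one fragment — lossless.
Dependency preservation: the restricted closure of {Branch} across the fragments never reaches {CustID}, so Branch → CustID cannot be enforced without a join — not preserved.

lossless but not dependency-preserving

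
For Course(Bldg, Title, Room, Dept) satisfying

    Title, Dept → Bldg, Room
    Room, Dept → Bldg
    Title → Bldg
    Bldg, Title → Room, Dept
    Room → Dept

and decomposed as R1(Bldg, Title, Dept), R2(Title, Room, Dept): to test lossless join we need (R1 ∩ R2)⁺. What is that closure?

R1 ∩ R2 = {Title, Dept}.
Title, Dept → Bldg, Room applies, adding Bldg, Room
Closure: {Bldg, Title, Room, Dept}.

Bldg, Title, Room, Dept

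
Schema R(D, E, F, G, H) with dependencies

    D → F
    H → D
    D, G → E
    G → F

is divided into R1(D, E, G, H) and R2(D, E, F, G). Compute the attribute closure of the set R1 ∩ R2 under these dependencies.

D, E, F, G

R1 ∩ R2 = {D, E, G}.
D → F applies, adding F
Closure: {D, E, F, G}.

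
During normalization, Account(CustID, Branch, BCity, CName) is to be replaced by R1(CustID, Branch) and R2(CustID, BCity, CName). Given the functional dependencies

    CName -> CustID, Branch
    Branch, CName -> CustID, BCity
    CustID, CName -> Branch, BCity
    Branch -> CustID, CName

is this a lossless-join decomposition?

Common attributes: R1 ∩ R2 = {CustID}.
No dependency enlarges {CustID}, so (CustID)⁺ = {CustID}.
The closure contains neither all of R1 = {CustID, Branch} nor all of R2 = {CustID, BCity, CName}, so the common attributes are not a superkey of either fragment. The join is lossy.

No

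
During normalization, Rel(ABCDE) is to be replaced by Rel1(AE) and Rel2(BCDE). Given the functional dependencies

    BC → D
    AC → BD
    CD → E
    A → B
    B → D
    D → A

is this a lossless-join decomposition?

Common attributes: Rel1 ∩ Rel2 = {E}.
No dependency enlarges {E}, so (E)⁺ = {E}.
The closure contains neither all of Rel1 = {AE} nor all of Rel2 = {BCDE}, so the common attributes are not a superkey of either fragment. The join is lossy.

No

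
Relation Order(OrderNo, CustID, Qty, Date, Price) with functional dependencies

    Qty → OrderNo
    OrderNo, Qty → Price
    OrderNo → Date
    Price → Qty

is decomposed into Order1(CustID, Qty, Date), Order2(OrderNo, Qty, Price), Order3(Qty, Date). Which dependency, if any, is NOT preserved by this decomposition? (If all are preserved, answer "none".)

Check OrderNo → Date: no single fragment contains all of {OrderNo, Date}, and the restricted closure of {OrderNo} across the fragments never reaches {Date}.
Qty → OrderNo is preserved.
OrderNo, Qty → Price is preserved.
Price → Qty is preserved.

OrderNo → Date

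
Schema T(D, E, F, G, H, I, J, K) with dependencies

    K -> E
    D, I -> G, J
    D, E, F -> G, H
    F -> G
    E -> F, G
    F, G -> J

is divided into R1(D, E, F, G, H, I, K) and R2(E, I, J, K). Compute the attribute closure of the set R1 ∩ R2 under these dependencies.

E, F, G, I, J, K

R1 ∩ R2 = {E, I, K}.
E → F, G applies, adding F, G
F, G → J applies, adding J
Closure: {E, F, G, I, J, K}.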